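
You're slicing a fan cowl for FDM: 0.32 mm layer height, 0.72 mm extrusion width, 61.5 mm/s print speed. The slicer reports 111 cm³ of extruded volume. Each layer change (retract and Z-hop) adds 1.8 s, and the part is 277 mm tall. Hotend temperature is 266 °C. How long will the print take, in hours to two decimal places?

Line area = 0.32 × 0.72, so 0.2304 mm².
Total extruded path = 111000/0.2304 = 481770.8 mm.
Print-move time: 481770.8 / 61.5 → 7833.7 s.
Number of layers: 277 / 0.32 → 866 (rounded up).
Non-print overhead = 866 × 1.8 = 1558.8 s.
Total = 7833.7 + 1558.8 = 9392.5 s = 2.61 hours.

2.61 hours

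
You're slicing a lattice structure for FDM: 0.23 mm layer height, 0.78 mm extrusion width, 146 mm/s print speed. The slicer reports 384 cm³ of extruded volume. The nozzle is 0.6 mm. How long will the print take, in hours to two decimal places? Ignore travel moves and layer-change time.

4.07 hours

Bead cross-section = 0.23 × 0.78 = 0.1794 mm².
Toolpath length = 384 cm³ / 0.1794 mm² = 384000 / 0.1794 = 2140468.2 mm.
Extrusion time = 2140468.2 / 146, so 14660.7 s.
That's 14660.7 s → 4.07 hours.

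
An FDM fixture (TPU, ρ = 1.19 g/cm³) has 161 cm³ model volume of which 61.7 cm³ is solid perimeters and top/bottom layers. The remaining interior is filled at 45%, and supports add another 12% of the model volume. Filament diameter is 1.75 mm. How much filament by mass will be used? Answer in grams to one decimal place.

Interior volume = 161 − 61.7, so 99.3 cm³.
Infill deposited: 0.45 × 99.3 → 44.685 cm³.
Support = 0.12 × 161, so 19.32 cm³.
Total printed volume = 61.7 + 44.685 + 19.32 = 125.705 cm³.
Mass = 125.705 × 1.19, so 149.58895 g.

149.6 g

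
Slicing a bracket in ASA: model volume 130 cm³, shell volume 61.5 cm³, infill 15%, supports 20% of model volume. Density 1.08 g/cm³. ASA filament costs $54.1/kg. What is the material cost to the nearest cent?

Volume inside the shell = 130 − 61.5 = 68.5 cm³.
Infill deposited = 0.15 × 68.5, so 10.275 cm³.
Support = 0.20 × 130 = 26 cm³.
Total printed volume = 61.5 + 10.275 + 26 = 97.775 cm³.
Mass = 97.775 × 1.08 = 105.597 g.
At $54.1/kg: 105.597/1000 × 54.1 = $5.71.

$5.71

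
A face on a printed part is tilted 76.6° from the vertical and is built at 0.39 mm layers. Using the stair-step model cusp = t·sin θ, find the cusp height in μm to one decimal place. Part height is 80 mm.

Cusp = layer height × sin(76.6°) = 0.39 × 0.9728 = 0.379392 mm = 379.4 μm.

379.4 μm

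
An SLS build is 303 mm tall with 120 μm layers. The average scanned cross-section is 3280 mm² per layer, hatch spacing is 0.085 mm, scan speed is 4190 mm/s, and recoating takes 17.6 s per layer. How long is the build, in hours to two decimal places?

Layers = ⌈303/0.12⌉ = 2525.
Per-layer scan distance = 3280 / 0.085 = 38588.2 mm.
Per-layer scan time: 38588.2 / 4190 → 9.2096 s.
Layer cycle = 9.2096 + 17.6, so 26.8096 s.
Total: 2525 × 26.8096 s = 67694.24 s → 18.80 hours.

18.80 hours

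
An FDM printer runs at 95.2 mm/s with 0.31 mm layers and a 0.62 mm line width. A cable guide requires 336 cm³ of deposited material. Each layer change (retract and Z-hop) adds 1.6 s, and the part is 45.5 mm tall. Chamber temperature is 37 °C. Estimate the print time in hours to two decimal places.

Line area: 0.31 × 0.62 → 0.1922 mm².
Toolpath length = 336 cm³ / 0.1922 mm² = 336000 / 0.1922 = 1748179 mm.
Print-move time = 1748179 / 95.2, so 18363.2 s.
Layers = ⌈45.5/0.31⌉ = 147.
Layer-change overhead: 147 × 1.6 → 235.2 s.
Altogether 18363.2 + 235.2 = 18598.4 s, i.e. 5.17 hours.

5.17 hours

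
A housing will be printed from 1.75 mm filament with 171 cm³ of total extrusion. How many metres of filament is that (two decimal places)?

Cross-section of 1.75 mm filament: π·(1.75/2)² = 2.4053 mm².
Length = 171 cm³ / 2.4053 mm² = 171000 / 2.4053 = 71093 mm = 71.09 m.

71.09 m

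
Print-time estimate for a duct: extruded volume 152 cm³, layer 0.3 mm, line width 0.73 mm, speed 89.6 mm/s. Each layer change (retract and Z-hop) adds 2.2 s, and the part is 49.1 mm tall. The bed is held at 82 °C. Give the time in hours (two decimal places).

2.25 hours

Bead cross-section = 0.3 × 0.73 = 0.219 mm².
Total extruded path = 152000/0.219 = 694063.9 mm.
Time extruding: 694063.9 / 89.6 → 7746.2 s.
Layer count = ceil(49.1 / 0.3) = 164.
Non-print overhead: 164 × 2.2 → 360.8 s.
Total = 7746.2 + 360.8 = 8107 s = 2.25 hours.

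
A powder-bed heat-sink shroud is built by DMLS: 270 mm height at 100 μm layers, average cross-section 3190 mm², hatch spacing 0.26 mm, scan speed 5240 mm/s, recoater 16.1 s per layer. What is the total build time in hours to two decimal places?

13.83 hours

Number of layers: 270 / 0.1 → 2700 (rounded up).
Hatch length per layer: 3190 / 0.26 → 12269.2 mm.
Scan time per layer = 12269.2 / 5240 = 2.3415 s.
Per-layer time: 2.3415 + 16.1 → 18.4415 s.
2700 layers × 18.4415 s/layer = 49792.05 s, i.e. 13.83 hours.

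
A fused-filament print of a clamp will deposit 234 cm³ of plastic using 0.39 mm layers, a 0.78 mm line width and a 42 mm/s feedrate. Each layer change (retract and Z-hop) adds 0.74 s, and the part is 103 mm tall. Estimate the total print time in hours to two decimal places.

Extrusion cross-section: 0.39 × 0.78 → 0.3042 mm².
Total extruded path = 234000/0.3042 = 769230.8 mm.
Time extruding = 769230.8 / 42 = 18315 s.
Layer count = ceil(103 / 0.39) = 265.
Layer-change overhead: 265 × 0.74 → 196.1 s.
Altogether 18315 + 196.1 = 18511.1 s, i.e. 5.14 hours.

5.14 hours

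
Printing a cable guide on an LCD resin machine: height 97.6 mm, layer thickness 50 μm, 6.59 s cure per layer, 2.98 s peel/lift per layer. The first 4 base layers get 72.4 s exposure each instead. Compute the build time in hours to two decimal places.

Layer count = ceil(97.6 / 0.05) = 1952.
Burn-in layers = 4 × (72.4 + 2.98), so 301.52 s.
Remaining layers = 1948 × (6.59 + 2.98), so 18642.36 s.
Sum: 301.52 + 18642.36 = 18943.88 s → 5.26 hours.

5.26 hours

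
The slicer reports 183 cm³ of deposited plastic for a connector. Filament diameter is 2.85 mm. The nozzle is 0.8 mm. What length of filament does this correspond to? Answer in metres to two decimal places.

28.69 m

A = π r² = π × 1.425² = 6.3794 mm².
L = 183000 mm³ / 6.3794 mm² = 28686.08 mm, i.e. 28.69 m.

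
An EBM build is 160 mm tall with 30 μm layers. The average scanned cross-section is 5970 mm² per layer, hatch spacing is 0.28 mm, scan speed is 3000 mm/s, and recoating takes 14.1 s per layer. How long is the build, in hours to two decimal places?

Number of layers: 160 / 0.03 → 5334 (rounded up).
Hatch length per layer: 5970 / 0.28 → 21321.4 mm.
Scan time per layer: 21321.4 / 3000 → 7.1071 s.
Per-layer time = 7.1071 + 14.1, so 21.2071 s.
Total: 5334 × 21.2071 s = 113118.6714 s → 31.42 hours.

31.42 hours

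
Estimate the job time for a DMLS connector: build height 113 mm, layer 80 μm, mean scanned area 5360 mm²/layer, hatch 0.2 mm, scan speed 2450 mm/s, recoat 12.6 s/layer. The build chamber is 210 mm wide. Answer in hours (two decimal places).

9.24 hours

Layers = ⌈113/0.08⌉ = 1413.
Per-layer scan distance = 5360 / 0.2 = 26800 mm.
Scan time per layer = 26800 / 2450, so 10.9388 s.
Per-layer time: 10.9388 + 12.6 → 23.5388 s.
Build time = 1413 × 23.5388 = 33260.3244 s = 9.24 hours.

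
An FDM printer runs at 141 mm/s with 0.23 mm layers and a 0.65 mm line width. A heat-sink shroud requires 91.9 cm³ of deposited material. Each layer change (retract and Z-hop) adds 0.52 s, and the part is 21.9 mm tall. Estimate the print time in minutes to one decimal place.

Bead cross-section = 0.23 × 0.65 = 0.1495 mm².
Toolpath length = 91.9 cm³ / 0.1495 mm² = 91900 / 0.1495 = 614715.7 mm.
Extrusion time: 614715.7 / 141 → 4359.7 s.
Layer count = ceil(21.9 / 0.23) = 96.
Layer-change overhead = 96 × 0.52 = 49.92 s.
Altogether 4359.7 + 49.92 = 4409.62 s, i.e. 73.5 minutes.

73.5 minutes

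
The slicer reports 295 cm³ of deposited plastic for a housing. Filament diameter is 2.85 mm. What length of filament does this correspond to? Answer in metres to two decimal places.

46.24 m

A = π r² = π × 1.425² = 6.3794 mm².
Length = 295 cm³ / 6.3794 mm² = 295000 / 6.3794 = 46242.59 mm = 46.24 m.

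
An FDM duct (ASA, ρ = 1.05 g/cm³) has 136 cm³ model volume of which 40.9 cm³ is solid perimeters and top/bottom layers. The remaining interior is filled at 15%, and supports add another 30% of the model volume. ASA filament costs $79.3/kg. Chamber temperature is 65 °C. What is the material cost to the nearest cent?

$7.99

Interior volume = 136 − 40.9 = 95.1 cm³.
Infill deposited = 0.15 × 95.1, so 14.265 cm³.
Support = 0.30 × 136, so 40.8 cm³.
Total printed volume = 40.9 + 14.265 + 40.8 = 95.965 cm³.
Mass: 95.965 × 1.05 → 100.76325 g.
Cost = 100.76325 g / 1000 × $79.3/kg = $7.99.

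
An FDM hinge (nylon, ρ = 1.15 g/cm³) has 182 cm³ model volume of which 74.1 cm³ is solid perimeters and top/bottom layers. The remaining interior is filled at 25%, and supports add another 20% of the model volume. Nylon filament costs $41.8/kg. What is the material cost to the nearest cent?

Interior volume: 182 − 74.1 → 107.9 cm³.
Deposited infill = 0.25 × 107.9 = 26.975 cm³.
Support: 0.20 × 182 → 36.4 cm³.
Total printed volume = 74.1 + 26.975 + 36.4 = 137.475 cm³.
Mass: 137.475 × 1.15 → 158.09625 g.
Cost = 158.09625 g / 1000 × $41.8/kg = $6.61.

$6.61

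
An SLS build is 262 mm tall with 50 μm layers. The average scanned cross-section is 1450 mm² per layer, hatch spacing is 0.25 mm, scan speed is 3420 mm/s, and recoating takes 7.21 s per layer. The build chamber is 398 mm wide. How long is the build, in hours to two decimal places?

12.96 hours

Layers = ⌈262/0.05⌉ = 5240.
Per-layer scan distance = 1450 / 0.25, so 5800 mm.
Scan time per layer: 5800 / 3420 → 1.6959 s.
Per-layer time = 1.6959 + 7.21, so 8.9059 s.
5240 layers × 8.9059 s/layer = 46666.916 s, i.e. 12.96 hours.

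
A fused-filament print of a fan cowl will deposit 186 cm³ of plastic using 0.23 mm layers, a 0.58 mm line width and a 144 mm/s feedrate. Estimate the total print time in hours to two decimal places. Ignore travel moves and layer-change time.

Bead cross-section = 0.23 × 0.58 = 0.1334 mm².
Toolpath length = 186 cm³ / 0.1334 mm² = 186000 / 0.1334 = 1394302.8 mm.
Time extruding = 1394302.8 / 144 = 9682.7 s.
That's 9682.7 s → 2.69 hours.

2.69 hours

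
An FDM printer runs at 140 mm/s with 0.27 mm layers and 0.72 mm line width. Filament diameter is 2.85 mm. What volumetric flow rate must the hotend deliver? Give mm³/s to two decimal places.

A = 0.27 × 0.72, so 0.1944 mm².
Q = v·A = 140 × 0.1944 = 27.22 mm³/s.

27.22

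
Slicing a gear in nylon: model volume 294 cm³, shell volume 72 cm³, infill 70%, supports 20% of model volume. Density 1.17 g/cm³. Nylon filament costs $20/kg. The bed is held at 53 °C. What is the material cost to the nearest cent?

Interior volume = 294 − 72, so 222 cm³.
Infill volume = 0.70 × 222, so 155.4 cm³.
Support = 0.20 × 294 = 58.8 cm³.
Total printed volume = 72 + 155.4 + 58.8, so 286.2 cm³.
Mass = 286.2 × 1.17, so 334.854 g.
At $20/kg: 334.854/1000 × 20 = $6.70.

$6.70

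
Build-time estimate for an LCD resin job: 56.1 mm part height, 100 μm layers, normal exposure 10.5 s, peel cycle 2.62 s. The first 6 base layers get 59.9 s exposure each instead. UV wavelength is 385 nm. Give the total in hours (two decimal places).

2.13 hours

Layer count = ceil(56.1 / 0.1) = 561.
Base layers = 6 × (59.9 + 2.62) = 375.12 s.
Remaining layers = 555 × (10.5 + 2.62) = 7281.6 s.
Sum: 375.12 + 7281.6 = 7656.72 s → 2.13 hours.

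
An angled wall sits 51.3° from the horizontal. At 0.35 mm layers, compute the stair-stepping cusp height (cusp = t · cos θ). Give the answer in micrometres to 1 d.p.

Cusp = layer height × cos(51.3°) = 0.35 × 0.6252 = 0.21882 mm = 218.8 μm.

218.8 μm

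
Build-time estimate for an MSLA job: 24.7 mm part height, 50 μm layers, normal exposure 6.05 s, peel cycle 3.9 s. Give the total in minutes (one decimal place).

81.9 minutes

Layers = ⌈24.7/0.05⌉ = 494.
Per-layer time: 6.05 + 3.9 → 9.95 s.
Total = 494 × 9.95 = 4915.3 s = 81.9 minutes.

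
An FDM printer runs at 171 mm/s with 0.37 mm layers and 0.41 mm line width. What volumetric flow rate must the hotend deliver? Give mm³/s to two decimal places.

25.94

Extrusion cross-section = 0.37 × 0.41 = 0.1517 mm².
Q = v·A = 171 × 0.1517 = 25.94 mm³/s.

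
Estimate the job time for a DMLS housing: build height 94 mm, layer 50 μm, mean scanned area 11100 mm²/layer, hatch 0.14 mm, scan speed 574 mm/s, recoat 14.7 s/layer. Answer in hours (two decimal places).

Layers = ⌈94/0.05⌉ = 1880.
Scan path per layer = 11100 / 0.14 = 79285.7 mm.
Per-layer scan time = 79285.7 / 574, so 138.1284 s.
Layer cycle: 138.1284 + 14.7 → 152.8284 s.
Build time = 1880 × 152.8284 = 287317.392 s = 79.81 hours.

79.81 hours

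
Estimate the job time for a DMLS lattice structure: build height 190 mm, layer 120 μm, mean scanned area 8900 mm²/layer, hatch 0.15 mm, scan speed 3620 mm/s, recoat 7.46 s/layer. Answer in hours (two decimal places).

10.49 hours

Layer count = ceil(190 / 0.12) = 1584.
Hatch length per layer = 8900 / 0.15 = 59333.3 mm.
Scan time per layer: 59333.3 / 3620 → 16.3904 s.
Per-layer time = 16.3904 + 7.46 = 23.8504 s.
Total: 1584 × 23.8504 s = 37779.0336 s → 10.49 hours.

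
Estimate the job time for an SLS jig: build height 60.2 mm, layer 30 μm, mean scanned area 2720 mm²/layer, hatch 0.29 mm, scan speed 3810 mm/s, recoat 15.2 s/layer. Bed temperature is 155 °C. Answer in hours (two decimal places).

9.85 hours

Layer count = ceil(60.2 / 0.03) = 2007.
Scan path per layer = 2720 / 0.29, so 9379.3 mm.
Per-layer scan time: 9379.3 / 3810 → 2.4618 s.
Per-layer time = 2.4618 + 15.2 = 17.6618 s.
Total: 2007 × 17.6618 s = 35447.2326 s → 9.85 hours.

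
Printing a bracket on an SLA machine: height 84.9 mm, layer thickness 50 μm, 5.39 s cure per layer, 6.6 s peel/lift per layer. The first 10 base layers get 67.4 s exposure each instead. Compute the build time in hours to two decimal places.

Number of layers: 84.9 / 0.05 → 1698 (rounded up).
Burn-in layers: 10 × (67.4 + 6.6) → 740 s.
Normal layers = 1688 × (5.39 + 6.6) = 20239.12 s.
Total = 740 + 20239.12 = 20979.12 s = 5.83 hours.

5.83 hours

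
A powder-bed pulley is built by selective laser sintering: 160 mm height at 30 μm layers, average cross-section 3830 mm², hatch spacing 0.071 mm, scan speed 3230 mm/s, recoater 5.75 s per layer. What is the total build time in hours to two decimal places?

33.26 hours

Layer count = ceil(160 / 0.03) = 5334.
Scan path per layer: 3830 / 0.071 → 53943.7 mm.
Scan time per layer = 53943.7 / 3230 = 16.7008 s.
Layer cycle: 16.7008 + 5.75 → 22.4508 s.
5334 layers × 22.4508 s/layer = 119752.5672 s, i.e. 33.26 hours.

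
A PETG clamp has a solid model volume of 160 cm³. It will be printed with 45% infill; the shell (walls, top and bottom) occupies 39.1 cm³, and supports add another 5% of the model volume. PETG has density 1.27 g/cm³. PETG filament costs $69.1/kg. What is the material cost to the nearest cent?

$8.91

Infill region = 160 − 39.1, so 120.9 cm³.
Infill volume = 0.45 × 120.9, so 54.405 cm³.
Support: 0.05 × 160 → 8 cm³.
Deposited volume = 39.1 + 54.405 + 8, so 101.505 cm³.
Mass = 101.505 × 1.27, so 128.91135 g.
Cost = 128.91135 g / 1000 × $69.1/kg = $8.91.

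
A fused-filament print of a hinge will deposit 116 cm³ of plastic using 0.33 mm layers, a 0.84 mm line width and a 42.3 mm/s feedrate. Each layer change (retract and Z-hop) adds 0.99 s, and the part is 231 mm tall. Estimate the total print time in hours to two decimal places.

Extrusion cross-section = 0.33 × 0.84 = 0.2772 mm².
Path length: 116000 mm³ / 0.2772 mm² → 418470.4 mm.
Time extruding = 418470.4 / 42.3 = 9892.9 s.
Layers = ⌈231/0.33⌉ = 700.
Z-hop total: 700 × 0.99 → 693 s.
Total = 9892.9 + 693 = 10585.9 s = 2.94 hours.

2.94 hours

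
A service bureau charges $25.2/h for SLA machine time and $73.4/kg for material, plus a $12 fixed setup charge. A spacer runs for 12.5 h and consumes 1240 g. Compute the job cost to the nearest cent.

$418.02

Machine cost = 25.2 × 12.5 = $315.00.
Feedstock cost = 73.4 × 1240/1000, so $91.016.
Adding setup: 315.00 + 91.016 + 12 → 418.016 ≈ $418.02.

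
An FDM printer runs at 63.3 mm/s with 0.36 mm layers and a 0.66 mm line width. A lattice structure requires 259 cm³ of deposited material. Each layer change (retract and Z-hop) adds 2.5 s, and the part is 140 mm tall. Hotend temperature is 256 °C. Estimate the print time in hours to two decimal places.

Extrusion cross-section = 0.36 × 0.66, so 0.2376 mm².
Total extruded path = 259000/0.2376 = 1090067.3 mm.
Extrusion time = 1090067.3 / 63.3, so 17220.7 s.
Layers = ⌈140/0.36⌉ = 389.
Non-print overhead: 389 × 2.5 → 972.5 s.
Altogether 17220.7 + 972.5 = 18193.2 s, i.e. 5.05 hours.

5.05 hours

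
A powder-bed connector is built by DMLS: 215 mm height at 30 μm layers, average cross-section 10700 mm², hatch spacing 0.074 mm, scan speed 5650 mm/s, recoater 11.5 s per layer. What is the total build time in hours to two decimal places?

73.84 hours

Layer count = ceil(215 / 0.03) = 7167.
Per-layer scan distance = 10700 / 0.074, so 144594.6 mm.
Per-layer scan time = 144594.6 / 5650 = 25.592 s.
Per-layer time = 25.592 + 11.5, so 37.092 s.
Total: 7167 × 37.092 s = 265838.364 s → 73.84 hours.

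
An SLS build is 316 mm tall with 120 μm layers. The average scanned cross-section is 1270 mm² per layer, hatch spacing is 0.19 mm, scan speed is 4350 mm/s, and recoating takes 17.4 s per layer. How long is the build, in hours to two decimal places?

13.86 hours

Layers = ⌈316/0.12⌉ = 2634.
Scan path per layer = 1270 / 0.19, so 6684.2 mm.
Scan time per layer = 6684.2 / 4350 = 1.5366 s.
Per-layer time: 1.5366 + 17.4 → 18.9366 s.
Build time = 2634 × 18.9366 = 49879.0044 s = 13.86 hours.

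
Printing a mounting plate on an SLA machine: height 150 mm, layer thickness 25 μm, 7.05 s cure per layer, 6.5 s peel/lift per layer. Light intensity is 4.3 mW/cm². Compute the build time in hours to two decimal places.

22.58 hours

Layers = ⌈150/0.025⌉ = 6000.
Per-layer time = 7.05 + 6.5, so 13.55 s.
Build time: 6000 × 13.55 s = 81300 s, i.e. 22.58 hours.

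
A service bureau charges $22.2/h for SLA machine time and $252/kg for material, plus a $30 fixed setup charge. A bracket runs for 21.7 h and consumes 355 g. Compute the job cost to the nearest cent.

Machine-time cost: 22.2 × 21.7 → $481.74.
Material cost = 252 × 355/1000 = $89.46.
Adding setup: 481.74 + 89.46 + 30 → $601.20.

$601.20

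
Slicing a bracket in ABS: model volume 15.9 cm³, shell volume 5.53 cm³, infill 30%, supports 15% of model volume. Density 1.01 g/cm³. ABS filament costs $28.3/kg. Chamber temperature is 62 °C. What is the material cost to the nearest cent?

Infill region = 15.9 − 5.53, so 10.37 cm³.
Deposited infill = 0.30 × 10.37, so 3.111 cm³.
Support: 0.15 × 15.9 → 2.385 cm³.
Deposited volume = 5.53 + 3.111 + 2.385 = 11.026 cm³.
Mass = 11.026 × 1.01, so 11.13626 g.
At $28.3/kg: 11.13626/1000 × 28.3 = $0.32.

$0.32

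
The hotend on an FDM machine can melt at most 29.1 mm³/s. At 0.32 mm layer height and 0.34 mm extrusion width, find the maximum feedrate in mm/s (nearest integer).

267 mm/s

A: 0.32 × 0.34 → 0.1088 mm².
v_max = Q/A = 29.1/0.1088 = 267.46 mm/s → 267 mm/s.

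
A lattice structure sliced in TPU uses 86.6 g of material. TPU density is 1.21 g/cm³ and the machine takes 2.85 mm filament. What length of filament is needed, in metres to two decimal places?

Volume = 86.6 g / 1.21 g·cm⁻³ = 71.5702 cm³ = 71570.2 mm³.
A = π r² = π × 1.425² = 6.3794 mm².
Length = 71570.2 / 6.3794 = 11218.95 mm = 11.22 m.

11.22 m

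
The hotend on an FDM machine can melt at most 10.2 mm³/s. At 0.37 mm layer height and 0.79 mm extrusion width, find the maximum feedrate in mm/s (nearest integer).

Bead cross-section: 0.37 × 0.79 → 0.2923 mm².
Max speed = 10.2 / 0.2923 = 34.90 ≈ 35 mm/s.

35 mm/s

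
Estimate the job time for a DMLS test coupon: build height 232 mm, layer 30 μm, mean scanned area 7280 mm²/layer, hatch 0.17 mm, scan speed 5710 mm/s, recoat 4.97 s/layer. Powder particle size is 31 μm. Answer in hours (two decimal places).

26.79 hours

Number of layers: 232 / 0.03 → 7734 (rounded up).
Hatch length per layer: 7280 / 0.17 → 42823.5 mm.
Per-layer scan time: 42823.5 / 5710 → 7.4997 s.
Layer cycle: 7.4997 + 4.97 → 12.4697 s.
Total: 7734 × 12.4697 s = 96440.6598 s → 26.79 hours.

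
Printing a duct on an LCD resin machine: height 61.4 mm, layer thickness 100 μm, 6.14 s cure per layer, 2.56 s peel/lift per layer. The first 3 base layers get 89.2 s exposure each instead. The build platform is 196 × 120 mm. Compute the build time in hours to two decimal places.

1.55 hours

Layers = ⌈61.4/0.1⌉ = 614.
Burn-in layers: 3 × (89.2 + 2.56) → 275.28 s.
Regular layers = 611 × (6.14 + 2.56), so 5315.7 s.
Total = 275.28 + 5315.7 = 5590.98 s = 1.55 hours.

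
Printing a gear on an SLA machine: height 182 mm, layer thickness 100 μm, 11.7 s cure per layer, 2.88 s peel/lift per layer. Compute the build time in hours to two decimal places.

Number of layers: 182 / 0.1 → 1820 (rounded up).
Cycle time = 11.7 + 2.88 = 14.58 s.
Total = 1820 × 14.58 = 26535.6 s = 7.37 hours.

7.37 hours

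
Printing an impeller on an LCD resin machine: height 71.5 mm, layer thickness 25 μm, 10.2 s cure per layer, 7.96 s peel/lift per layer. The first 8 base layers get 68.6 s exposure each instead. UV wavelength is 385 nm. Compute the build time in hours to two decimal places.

Layers = ⌈71.5/0.025⌉ = 2860.
Burn-in layers = 8 × (68.6 + 7.96), so 612.48 s.
Remaining layers: 2852 × (10.2 + 7.96) → 51792.32 s.
Sum: 612.48 + 51792.32 = 52404.8 s → 14.56 hours.

14.56 hours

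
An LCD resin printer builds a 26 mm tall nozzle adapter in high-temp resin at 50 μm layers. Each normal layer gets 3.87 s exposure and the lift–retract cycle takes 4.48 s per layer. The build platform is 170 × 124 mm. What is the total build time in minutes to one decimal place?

Layers = ⌈26/0.05⌉ = 520.
Each layer takes = 3.87 + 4.48, so 8.35 s.
Build time: 520 × 8.35 s = 4342 s, i.e. 72.4 minutes.

72.4 minutes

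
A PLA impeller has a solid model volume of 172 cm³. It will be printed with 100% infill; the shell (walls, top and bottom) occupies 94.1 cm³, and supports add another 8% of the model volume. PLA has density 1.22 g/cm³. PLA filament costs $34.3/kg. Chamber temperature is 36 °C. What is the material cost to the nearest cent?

$7.77

Infill region = 172 − 94.1, so 77.9 cm³.
Infill volume = 1.00 × 77.9 = 77.9 cm³.
Support = 0.08 × 172, so 13.76 cm³.
Total printed volume = 94.1 + 77.9 + 13.76 = 185.76 cm³.
Mass = 185.76 × 1.22, so 226.6272 g.
At $34.3/kg: 226.6272/1000 × 34.3 = $7.77.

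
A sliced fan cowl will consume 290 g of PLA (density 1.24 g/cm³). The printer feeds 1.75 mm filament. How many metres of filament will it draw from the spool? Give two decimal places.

Extruded volume: 290/1.24 = 233.871 cm³ (233871 mm³).
Cross-section of 1.75 mm filament: π·(1.75/2)² = 2.4053 mm².
Length = 233871 / 2.4053 = 97231.53 mm = 97.23 m.

97.23 m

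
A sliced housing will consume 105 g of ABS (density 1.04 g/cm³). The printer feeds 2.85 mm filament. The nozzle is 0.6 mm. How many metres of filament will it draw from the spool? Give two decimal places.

Volume = 105 g / 1.04 g·cm⁻³ = 100.9615 cm³ = 100961.5 mm³.
Cross-section of 2.85 mm filament: π·(2.85/2)² = 6.3794 mm².
L = V/A = 100961.5/6.3794 = 15826.17 mm → 15.83 m.

15.83 m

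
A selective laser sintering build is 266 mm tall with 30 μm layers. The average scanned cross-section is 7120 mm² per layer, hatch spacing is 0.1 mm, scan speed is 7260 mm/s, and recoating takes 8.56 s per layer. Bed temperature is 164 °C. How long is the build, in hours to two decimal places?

45.24 hours

Layers = ⌈266/0.03⌉ = 8867.
Scan path per layer: 7120 / 0.1 → 71200 mm.
Per-layer scan time: 71200 / 7260 → 9.8072 s.
Layer cycle = 9.8072 + 8.56 = 18.3672 s.
Total: 8867 × 18.3672 s = 162861.9624 s → 45.24 hours.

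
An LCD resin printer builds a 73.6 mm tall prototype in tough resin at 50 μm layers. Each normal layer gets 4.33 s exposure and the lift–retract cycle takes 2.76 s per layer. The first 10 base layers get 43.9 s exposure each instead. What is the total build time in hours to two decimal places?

3.01 hours

Layer count = ceil(73.6 / 0.05) = 1472.
Burn-in layers: 10 × (43.9 + 2.76) → 466.6 s.
Normal layers: 1462 × (4.33 + 2.76) → 10365.58 s.
Sum: 466.6 + 10365.58 = 10832.18 s → 3.01 hours.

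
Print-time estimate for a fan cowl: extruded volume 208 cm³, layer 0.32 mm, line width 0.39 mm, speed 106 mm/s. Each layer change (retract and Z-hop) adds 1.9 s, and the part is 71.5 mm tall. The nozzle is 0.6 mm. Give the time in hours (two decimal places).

Line area = 0.32 × 0.39, so 0.1248 mm².
Path length: 208000 mm³ / 0.1248 mm² → 1666666.7 mm.
Extrusion time: 1666666.7 / 106 → 15723.3 s.
Number of layers: 71.5 / 0.32 → 224 (rounded up).
Layer-change overhead: 224 × 1.9 → 425.6 s.
Total = 15723.3 + 425.6 = 16148.9 s = 4.49 hours.

4.49 hours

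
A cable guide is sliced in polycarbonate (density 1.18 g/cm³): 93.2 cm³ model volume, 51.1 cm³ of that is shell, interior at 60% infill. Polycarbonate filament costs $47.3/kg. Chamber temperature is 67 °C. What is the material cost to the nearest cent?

$4.26

Interior volume = 93.2 − 51.1 = 42.1 cm³.
Infill deposited: 0.60 × 42.1 → 25.26 cm³.
Deposited volume = 51.1 + 25.26, so 76.36 cm³.
Mass = 76.36 × 1.18, so 90.1048 g.
At $47.3/kg: 90.1048/1000 × 47.3 = $4.26.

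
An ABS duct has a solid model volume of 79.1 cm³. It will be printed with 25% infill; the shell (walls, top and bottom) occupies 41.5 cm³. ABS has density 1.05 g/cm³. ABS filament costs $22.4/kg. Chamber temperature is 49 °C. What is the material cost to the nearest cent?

Interior volume = 79.1 − 41.5, so 37.6 cm³.
Deposited infill = 0.25 × 37.6 = 9.4 cm³.
Total extruded = 41.5 + 9.4, so 50.9 cm³.
Mass = 50.9 × 1.05 = 53.445 g.
At $22.4/kg: 53.445/1000 × 22.4 = $1.20.

$1.20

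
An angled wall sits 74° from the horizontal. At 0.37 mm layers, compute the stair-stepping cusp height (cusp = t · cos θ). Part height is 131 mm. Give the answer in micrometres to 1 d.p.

102.0 μm

cos(74°) = 0.2756, so cusp = 0.37 × 0.2756 = 0.101972 mm → 102.0 μm.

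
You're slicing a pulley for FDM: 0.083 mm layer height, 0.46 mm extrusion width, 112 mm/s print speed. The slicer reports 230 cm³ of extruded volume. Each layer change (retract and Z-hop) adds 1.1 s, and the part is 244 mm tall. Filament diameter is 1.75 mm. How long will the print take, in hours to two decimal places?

15.84 hours

Extrusion cross-section: 0.083 × 0.46 → 0.03818 mm².
Path length: 230000 mm³ / 0.03818 mm² → 6024096.4 mm.
Print-move time = 6024096.4 / 112 = 53786.6 s.
Layers = ⌈244/0.083⌉ = 2940.
Non-print overhead = 2940 × 1.1 = 3234 s.
Altogether 53786.6 + 3234 = 57020.6 s, i.e. 15.84 hours.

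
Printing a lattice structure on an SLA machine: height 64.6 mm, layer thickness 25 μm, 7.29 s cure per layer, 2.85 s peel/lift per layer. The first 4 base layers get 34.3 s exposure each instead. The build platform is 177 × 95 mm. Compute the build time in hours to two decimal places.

7.31 hours

Layer count = ceil(64.6 / 0.025) = 2584.
Base layers = 4 × (34.3 + 2.85) = 148.6 s.
Regular layers: 2580 × (7.29 + 2.85) → 26161.2 s.
Total = 148.6 + 26161.2 = 26309.8 s = 7.31 hours.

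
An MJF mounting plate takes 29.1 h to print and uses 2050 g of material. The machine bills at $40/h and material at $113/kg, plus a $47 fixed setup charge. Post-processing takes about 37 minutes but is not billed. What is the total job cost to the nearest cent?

$1442.65

Machine-time cost = 40 × 29.1, so $1164.00.
Material charge = 113 × 2050/1000 = $231.65.
Adding setup: 1164.00 + 231.65 + 47 → $1442.65.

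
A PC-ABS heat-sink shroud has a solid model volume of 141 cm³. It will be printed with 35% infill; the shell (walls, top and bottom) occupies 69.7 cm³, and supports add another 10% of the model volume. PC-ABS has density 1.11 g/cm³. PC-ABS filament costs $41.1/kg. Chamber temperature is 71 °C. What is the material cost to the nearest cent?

$4.96

Infill region: 141 − 69.7 → 71.3 cm³.
Deposited infill: 0.35 × 71.3 → 24.955 cm³.
Support: 0.10 × 141 → 14.1 cm³.
Deposited volume: 69.7 + 24.955 + 14.1 → 108.755 cm³.
Mass = 108.755 × 1.11 = 120.71805 g.
Cost = 120.71805 g / 1000 × $41.1/kg = $4.96.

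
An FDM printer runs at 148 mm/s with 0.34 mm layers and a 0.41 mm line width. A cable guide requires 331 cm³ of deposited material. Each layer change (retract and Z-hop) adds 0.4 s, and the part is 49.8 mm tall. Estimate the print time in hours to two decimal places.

4.47 hours

Line area = 0.34 × 0.41, so 0.1394 mm².
Path length: 331000 mm³ / 0.1394 mm² → 2374462 mm.
Time extruding = 2374462 / 148, so 16043.7 s.
Layer count = ceil(49.8 / 0.34) = 147.
Non-print overhead: 147 × 0.4 → 58.8 s.
Altogether 16043.7 + 58.8 = 16102.5 s, i.e. 4.47 hours.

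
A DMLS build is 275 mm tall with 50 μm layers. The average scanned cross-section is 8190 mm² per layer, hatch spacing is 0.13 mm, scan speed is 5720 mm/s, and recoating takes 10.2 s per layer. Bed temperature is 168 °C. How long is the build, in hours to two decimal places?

32.41 hours

Layers = ⌈275/0.05⌉ = 5500.
Per-layer scan distance: 8190 / 0.13 → 63000 mm.
Per-layer scan time = 63000 / 5720, so 11.014 s.
Per-layer time = 11.014 + 10.2, so 21.214 s.
5500 layers × 21.214 s/layer = 116677 s, i.e. 32.41 hours.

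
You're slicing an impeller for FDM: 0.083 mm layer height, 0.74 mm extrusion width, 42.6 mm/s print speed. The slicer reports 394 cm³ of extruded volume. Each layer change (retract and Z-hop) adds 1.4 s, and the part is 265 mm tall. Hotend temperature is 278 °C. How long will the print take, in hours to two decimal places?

43.07 hours

Extrusion cross-section = 0.083 × 0.74, so 0.06142 mm².
Toolpath length = 394 cm³ / 0.06142 mm² = 394000 / 0.06142 = 6414848.6 mm.
Time extruding = 6414848.6 / 42.6 = 150583.3 s.
Layer count = ceil(265 / 0.083) = 3193.
Non-print overhead = 3193 × 1.4, so 4470.2 s.
Total = 150583.3 + 4470.2 = 155053.5 s = 43.07 hours.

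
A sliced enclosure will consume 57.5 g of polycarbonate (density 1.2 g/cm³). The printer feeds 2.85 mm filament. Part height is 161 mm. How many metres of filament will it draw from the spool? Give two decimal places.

Extruded volume: 57.5/1.2 = 47.9167 cm³ (47916.7 mm³).
Cross-section of 2.85 mm filament: π·(2.85/2)² = 6.3794 mm².
Length = 47916.7 / 6.3794 = 7511.16 mm = 7.51 m.

7.51 m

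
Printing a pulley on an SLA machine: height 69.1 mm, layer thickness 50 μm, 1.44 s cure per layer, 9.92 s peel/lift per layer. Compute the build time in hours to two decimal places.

Number of layers: 69.1 / 0.05 → 1382 (rounded up).
Cycle time = 1.44 + 9.92, so 11.36 s.
Build time: 1382 × 11.36 s = 15699.52 s, i.e. 4.36 hours.

4.36 hours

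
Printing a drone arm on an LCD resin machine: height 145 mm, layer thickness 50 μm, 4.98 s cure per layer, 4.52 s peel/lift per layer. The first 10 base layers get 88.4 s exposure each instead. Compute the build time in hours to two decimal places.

Layer count = ceil(145 / 0.05) = 2900.
Base layers = 10 × (88.4 + 4.52), so 929.2 s.
Normal layers: 2890 × (4.98 + 4.52) → 27455 s.
Sum: 929.2 + 27455 = 28384.2 s → 7.88 hours.

7.88 hours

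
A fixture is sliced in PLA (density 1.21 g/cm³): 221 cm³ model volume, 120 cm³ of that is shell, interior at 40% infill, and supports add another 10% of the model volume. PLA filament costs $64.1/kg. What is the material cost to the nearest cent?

$14.15

Infill region = 221 − 120, so 101 cm³.
Deposited infill: 0.40 × 101 → 40.4 cm³.
Support = 0.10 × 221 = 22.1 cm³.
Total printed volume = 120 + 40.4 + 22.1 = 182.5 cm³.
Mass: 182.5 × 1.21 → 220.825 g.
At $64.1/kg: 220.825/1000 × 64.1 = $14.15.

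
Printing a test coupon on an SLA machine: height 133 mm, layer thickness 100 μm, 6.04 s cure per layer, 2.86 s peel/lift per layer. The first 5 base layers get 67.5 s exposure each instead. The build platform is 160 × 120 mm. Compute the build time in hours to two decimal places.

3.37 hours

Layer count = ceil(133 / 0.1) = 1330.
Burn-in layers: 5 × (67.5 + 2.86) → 351.8 s.
Remaining layers = 1325 × (6.04 + 2.86), so 11792.5 s.
Total = 351.8 + 11792.5 = 12144.3 s = 3.37 hours.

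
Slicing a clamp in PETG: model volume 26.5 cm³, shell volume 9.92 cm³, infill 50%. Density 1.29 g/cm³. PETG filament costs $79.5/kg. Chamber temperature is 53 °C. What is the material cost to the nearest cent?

$1.87

Infill region = 26.5 − 9.92 = 16.58 cm³.
Deposited infill = 0.50 × 16.58, so 8.29 cm³.
Total extruded: 9.92 + 8.29 → 18.21 cm³.
Mass: 18.21 × 1.29 → 23.4909 g.
At $79.5/kg: 23.4909/1000 × 79.5 = $1.87.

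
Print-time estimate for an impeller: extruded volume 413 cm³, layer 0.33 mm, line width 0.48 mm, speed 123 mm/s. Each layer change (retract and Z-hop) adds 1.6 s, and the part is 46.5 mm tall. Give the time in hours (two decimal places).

5.95 hours

Bead cross-section = 0.33 × 0.48, so 0.1584 mm².
Toolpath length = 413 cm³ / 0.1584 mm² = 413000 / 0.1584 = 2607323.2 mm.
Time extruding = 2607323.2 / 123 = 21197.7 s.
Number of layers: 46.5 / 0.33 → 141 (rounded up).
Non-print overhead = 141 × 1.6 = 225.6 s.
Total = 21197.7 + 225.6 = 21423.3 s = 5.95 hours.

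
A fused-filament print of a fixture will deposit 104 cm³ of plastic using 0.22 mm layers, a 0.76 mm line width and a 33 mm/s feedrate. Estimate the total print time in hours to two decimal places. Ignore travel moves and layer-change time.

Extrusion cross-section = 0.22 × 0.76 = 0.1672 mm².
Toolpath length = 104 cm³ / 0.1672 mm² = 104000 / 0.1672 = 622009.6 mm.
Print-move time: 622009.6 / 33 → 18848.8 s.
That's 18848.8 s → 5.24 hours.

5.24 hours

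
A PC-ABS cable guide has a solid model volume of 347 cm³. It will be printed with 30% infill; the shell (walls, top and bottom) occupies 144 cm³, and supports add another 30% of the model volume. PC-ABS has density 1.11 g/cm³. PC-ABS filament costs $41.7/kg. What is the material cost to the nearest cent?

$14.30

Volume inside the shell = 347 − 144 = 203 cm³.
Infill volume: 0.30 × 203 → 60.9 cm³.
Support = 0.30 × 347 = 104.1 cm³.
Total extruded = 144 + 60.9 + 104.1, so 309 cm³.
Mass: 309 × 1.11 → 342.99 g.
At $41.7/kg: 342.99/1000 × 41.7 = $14.30.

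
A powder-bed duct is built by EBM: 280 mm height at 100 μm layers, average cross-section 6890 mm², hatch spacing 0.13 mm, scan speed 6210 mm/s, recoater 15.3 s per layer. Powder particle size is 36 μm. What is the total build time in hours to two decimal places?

Layer count = ceil(280 / 0.1) = 2800.
Scan path per layer = 6890 / 0.13 = 53000 mm.
Scan time per layer = 53000 / 6210 = 8.5346 s.
Layer cycle = 8.5346 + 15.3 = 23.8346 s.
2800 layers × 23.8346 s/layer = 66736.88 s, i.e. 18.54 hours.

18.54 hours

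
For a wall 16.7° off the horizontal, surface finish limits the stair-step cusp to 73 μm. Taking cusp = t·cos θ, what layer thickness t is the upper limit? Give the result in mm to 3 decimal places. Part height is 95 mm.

Layer height = cusp / cos(16.7°) = 0.073 / 0.9578 = 0.076 mm.

0.076 mm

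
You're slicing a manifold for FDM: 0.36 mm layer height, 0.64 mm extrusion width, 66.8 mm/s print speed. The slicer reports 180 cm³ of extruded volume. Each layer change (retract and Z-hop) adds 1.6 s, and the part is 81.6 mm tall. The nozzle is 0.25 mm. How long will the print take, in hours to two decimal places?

3.35 hours

Line area = 0.36 × 0.64 = 0.2304 mm².
Total extruded path = 180000/0.2304 = 781250 mm.
Extrusion time: 781250 / 66.8 → 11695.4 s.
Number of layers: 81.6 / 0.36 → 227 (rounded up).
Z-hop total = 227 × 1.6, so 363.2 s.
Altogether 11695.4 + 363.2 = 12058.6 s, i.e. 3.35 hours.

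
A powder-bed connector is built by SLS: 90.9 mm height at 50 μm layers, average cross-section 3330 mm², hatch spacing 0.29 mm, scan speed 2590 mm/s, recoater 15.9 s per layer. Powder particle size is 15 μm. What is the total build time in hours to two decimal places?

10.27 hours

Layers = ⌈90.9/0.05⌉ = 1818.
Per-layer scan distance = 3330 / 0.29 = 11482.8 mm.
Laser time per layer: 11482.8 / 2590 → 4.4335 s.
Time per layer: 4.4335 + 15.9 → 20.3335 s.
Total: 1818 × 20.3335 s = 36966.303 s → 10.27 hours.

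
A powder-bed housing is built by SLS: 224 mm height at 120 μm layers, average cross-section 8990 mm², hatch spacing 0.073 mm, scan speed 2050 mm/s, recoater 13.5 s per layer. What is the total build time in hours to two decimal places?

Number of layers: 224 / 0.12 → 1867 (rounded up).
Scan path per layer: 8990 / 0.073 → 123150.7 mm.
Per-layer scan time = 123150.7 / 2050 = 60.0735 s.
Time per layer = 60.0735 + 13.5, so 73.5735 s.
Total: 1867 × 73.5735 s = 137361.7245 s → 38.16 hours.

38.16 hours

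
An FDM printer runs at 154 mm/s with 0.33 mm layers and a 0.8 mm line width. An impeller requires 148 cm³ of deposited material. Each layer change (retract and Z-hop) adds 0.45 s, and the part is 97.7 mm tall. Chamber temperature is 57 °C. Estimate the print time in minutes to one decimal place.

Extrusion cross-section = 0.33 × 0.8 = 0.264 mm².
Toolpath length = 148 cm³ / 0.264 mm² = 148000 / 0.264 = 560606.1 mm.
Print-move time = 560606.1 / 154 = 3640.3 s.
Number of layers: 97.7 / 0.33 → 297 (rounded up).
Non-print overhead = 297 × 0.45, so 133.65 s.
Total = 3640.3 + 133.65 = 3773.95 s = 62.9 minutes.

62.9 minutes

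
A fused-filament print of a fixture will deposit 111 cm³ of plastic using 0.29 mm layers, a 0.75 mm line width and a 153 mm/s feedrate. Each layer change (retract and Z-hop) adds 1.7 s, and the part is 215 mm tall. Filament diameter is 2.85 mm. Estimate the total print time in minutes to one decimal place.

Bead cross-section = 0.29 × 0.75, so 0.2175 mm².
Toolpath length = 111 cm³ / 0.2175 mm² = 111000 / 0.2175 = 510344.8 mm.
Print-move time: 510344.8 / 153 → 3335.6 s.
Layers = ⌈215/0.29⌉ = 742.
Layer-change overhead = 742 × 1.7, so 1261.4 s.
Altogether 3335.6 + 1261.4 = 4597 s, i.e. 76.6 minutes.

76.6 minutes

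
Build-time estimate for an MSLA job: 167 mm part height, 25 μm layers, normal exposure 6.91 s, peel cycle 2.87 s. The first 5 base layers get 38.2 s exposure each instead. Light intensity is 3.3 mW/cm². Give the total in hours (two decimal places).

18.19 hours

Layers = ⌈167/0.025⌉ = 6680.
Bottom layers = 5 × (38.2 + 2.87), so 205.35 s.
Remaining layers = 6675 × (6.91 + 2.87) = 65281.5 s.
Sum: 205.35 + 65281.5 = 65486.85 s → 18.19 hours.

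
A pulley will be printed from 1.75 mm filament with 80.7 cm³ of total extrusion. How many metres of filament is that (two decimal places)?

Filament cross-section = π × (1.75/2)² = 2.4053 mm².
Length = 80.7 cm³ / 2.4053 mm² = 80700 / 2.4053 = 33550.91 mm = 33.55 m.

33.55 m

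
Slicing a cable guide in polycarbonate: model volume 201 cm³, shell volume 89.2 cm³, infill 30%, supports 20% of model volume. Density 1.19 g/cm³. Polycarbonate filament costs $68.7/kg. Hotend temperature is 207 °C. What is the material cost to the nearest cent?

$13.32

Interior volume = 201 − 89.2 = 111.8 cm³.
Infill volume = 0.30 × 111.8 = 33.54 cm³.
Support: 0.20 × 201 → 40.2 cm³.
Total printed volume = 89.2 + 33.54 + 40.2, so 162.94 cm³.
Mass = 162.94 × 1.19 = 193.8986 g.
At $68.7/kg: 193.8986/1000 × 68.7 = $13.32.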